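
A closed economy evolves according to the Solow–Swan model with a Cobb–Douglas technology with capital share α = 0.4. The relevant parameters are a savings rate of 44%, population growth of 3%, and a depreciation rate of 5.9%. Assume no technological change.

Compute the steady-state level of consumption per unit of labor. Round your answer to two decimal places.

c* ≈ 1.63

In steady state, investment equals break-even investment: s·k^α = (n + δ)·k.
Dividing both sides by k: k^(1−α) = s / (n + δ).
k^0.6 = 0.44 / (0.030 + 0.059) = 0.44 / 0.089 = 4.9438
k* = 4.9438^(1/0.6) ≈ 14.3472
y* = (k*)^α = 14.3472^0.4 ≈ 2.9021
c* = (1 − s)·y* = (1 − 0.44) × 2.9021 ≈ 1.6252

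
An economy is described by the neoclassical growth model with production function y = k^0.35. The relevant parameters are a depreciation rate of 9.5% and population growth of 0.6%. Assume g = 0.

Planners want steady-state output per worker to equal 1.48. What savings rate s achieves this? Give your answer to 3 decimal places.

Steady state requires s·f(k) = (n + δ)·k, i.e. s·k^α = (n + δ)·k.
Since y* = [s/(n + δ)]^(α/(1−α)), we have s/(n + δ) = (y*)^((1−α)/α) = 1.48^1.8571 = 2.0711.
Therefore s = 2.0711 × (n + δ) = 2.0711 × 0.101 = 0.2092.

s ≈ 0.209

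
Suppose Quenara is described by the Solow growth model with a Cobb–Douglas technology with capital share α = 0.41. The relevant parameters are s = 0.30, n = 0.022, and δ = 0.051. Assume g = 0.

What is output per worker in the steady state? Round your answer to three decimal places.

y* = 2.670

Steady state requires s·f(k) = (n + δ)·k, i.e. s·k^α = (n + δ)·k.
Dividing both sides by k: k^(1−α) = s / (n + δ).
k^0.59 = 0.30 / (0.022 + 0.051) = 0.30 / 0.073 = 4.1096
k* = 4.1096^(1/0.59) ≈ 10.9733
y* = (k*)^α = 10.9733^0.41 ≈ 2.6702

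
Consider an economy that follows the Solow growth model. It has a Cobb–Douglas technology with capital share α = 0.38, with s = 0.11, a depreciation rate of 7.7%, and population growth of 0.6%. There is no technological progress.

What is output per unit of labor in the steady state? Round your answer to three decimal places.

y* ≈ 1.188

Steady state requires s·f(k) = (n + δ)·k, i.e. s·k^α = (n + δ)·k.
Rearranging, k^(1−α) = s / (n + δ).
k^0.62 = 0.11 / (0.006 + 0.077) = 0.11 / 0.083 = 1.3253
k* = 1.3253^(1/0.62) ≈ 1.5750
y* = (k*)^α = 1.5750^0.38 ≈ 1.1884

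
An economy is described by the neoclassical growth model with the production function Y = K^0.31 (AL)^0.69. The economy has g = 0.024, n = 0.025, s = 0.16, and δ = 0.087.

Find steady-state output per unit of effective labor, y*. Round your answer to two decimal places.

y* ≈ 1.08

In steady state, investment equals break-even investment: s·k^α = (n + g + δ)·k.
Rearranging, k^(1−α) = s / (n + g + δ).
k^0.69 = 0.16 / (0.025 + 0.024 + 0.087) = 0.16 / 0.136 = 1.1765
k* = 1.1765^(1/0.69) ≈ 1.2656
y* = (k*)^α = 1.2656^0.31 ≈ 1.0758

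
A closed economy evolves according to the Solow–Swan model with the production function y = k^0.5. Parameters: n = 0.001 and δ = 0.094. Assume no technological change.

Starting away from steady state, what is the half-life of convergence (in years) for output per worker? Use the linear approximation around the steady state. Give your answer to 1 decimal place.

Near the steady state the convergence rate is λ = (1 − α)(n + δ).
λ = (1 − 0.5) × 0.095 = 0.5 × 0.095 = 0.0475
Half-life = ln 2 / λ = 0.6931 / 0.0475 ≈ 14.59 years

about 14.6 years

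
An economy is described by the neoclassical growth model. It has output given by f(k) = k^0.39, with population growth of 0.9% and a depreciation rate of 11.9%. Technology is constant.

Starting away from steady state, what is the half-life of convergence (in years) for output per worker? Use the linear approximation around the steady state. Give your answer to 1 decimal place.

t_½ ≈ 8.9 years

Near the steady state the convergence rate is λ = (1 − α)(n + δ).
λ = (1 − 0.39) × 0.128 = 0.61 × 0.128 = 0.07808
Half-life = ln 2 / λ = 0.6931 / 0.07808 ≈ 8.88 years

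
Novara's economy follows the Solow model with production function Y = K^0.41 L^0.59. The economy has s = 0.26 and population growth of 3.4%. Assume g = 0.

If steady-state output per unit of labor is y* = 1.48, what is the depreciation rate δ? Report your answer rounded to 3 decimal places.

Steady state requires s·f(k) = (n + δ)·k, i.e. s·k^α = (n + δ)·k.
Since y* = [s/(n + δ)]^(α/(1−α)), we have s/(n + δ) = (y*)^((1−α)/α) = 1.48^1.439 = 1.7580.
Therefore n + δ = s / 1.7580 = 0.26 / 1.7580 = 0.1479, so δ = 0.1479 − 0.034 = 0.1139.

δ ≈ 0.114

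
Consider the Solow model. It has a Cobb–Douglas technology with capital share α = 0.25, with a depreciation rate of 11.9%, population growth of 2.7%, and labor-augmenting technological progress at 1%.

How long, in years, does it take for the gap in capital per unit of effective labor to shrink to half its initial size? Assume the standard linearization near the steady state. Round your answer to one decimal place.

t_½ ≈ 5.9 years

Near the steady state the convergence rate is λ = (1 − α)(n + g + δ).
λ = (1 − 0.25) × 0.156 = 0.75 × 0.156 = 0.1170
Half-life = ln 2 / λ = 0.6931 / 0.1170 ≈ 5.92 years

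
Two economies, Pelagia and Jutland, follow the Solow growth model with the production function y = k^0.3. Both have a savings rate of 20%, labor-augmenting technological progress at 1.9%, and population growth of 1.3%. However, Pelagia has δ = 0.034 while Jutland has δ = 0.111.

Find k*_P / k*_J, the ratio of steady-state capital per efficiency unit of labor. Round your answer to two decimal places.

Steady-state k* = [s/(n + g + δ)]^(1/(1−α)), so the ratio is [ (s_P/(n + g + δ)_P) / (s_J/(n + g + δ)_J) ]^1.4286.
s_P/(n + g + δ)_P = 0.20/0.066 = 3.0303; s_J/(n + g + δ)_J = 0.20/0.143 = 1.3986.
Ratio = (3.0303/1.3986)^1.4286 = 2.1667^1.4286 ≈ 3.0180

k*_P / k*_J ≈ 3.02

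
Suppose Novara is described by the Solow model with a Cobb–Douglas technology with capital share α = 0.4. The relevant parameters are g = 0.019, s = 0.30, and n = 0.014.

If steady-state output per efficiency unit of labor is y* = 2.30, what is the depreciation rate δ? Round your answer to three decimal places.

In steady state, investment equals break-even investment: s·k^α = (n + g + δ)·k.
Since y* = [s/(n + g + δ)]^(α/(1−α)), we have s/(n + g + δ) = (y*)^((1−α)/α) = 2.30^1.5 = 3.4881.
Therefore n + g + δ = s / 3.4881 = 0.30 / 3.4881 = 0.0860, so δ = 0.0860 − 0.033 = 0.0530.

δ ≈ 0.053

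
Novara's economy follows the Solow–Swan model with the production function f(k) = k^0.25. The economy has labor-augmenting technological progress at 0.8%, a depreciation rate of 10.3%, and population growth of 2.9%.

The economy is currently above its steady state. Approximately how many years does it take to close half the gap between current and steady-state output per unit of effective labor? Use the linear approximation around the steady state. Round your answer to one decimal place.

half-life ≈ 6.6 years

Near the steady state the convergence rate is λ = (1 − α)(n + g + δ).
λ = (1 − 0.25) × 0.140 = 0.75 × 0.140 = 0.1050
Half-life = ln 2 / λ = 0.6931 / 0.1050 ≈ 6.60 years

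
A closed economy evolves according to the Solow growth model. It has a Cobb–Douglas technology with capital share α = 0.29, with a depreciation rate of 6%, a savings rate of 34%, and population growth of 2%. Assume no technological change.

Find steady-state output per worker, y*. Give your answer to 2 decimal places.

y* ≈ 1.81

In steady state, investment equals break-even investment: s·k^α = (n + δ)·k.
Rearranging, k^(1−α) = s / (n + δ).
k^0.71 = 0.34 / (0.020 + 0.060) = 0.34 / 0.080 = 4.2500
k* = 4.2500^(1/0.71) ≈ 7.6746
y* = (k*)^α = 7.6746^0.29 ≈ 1.8058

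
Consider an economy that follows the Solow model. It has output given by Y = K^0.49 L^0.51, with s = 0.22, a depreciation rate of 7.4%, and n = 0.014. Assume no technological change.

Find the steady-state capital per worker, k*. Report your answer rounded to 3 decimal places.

In steady state, investment equals break-even investment: s·k^α = (n + δ)·k.
Dividing both sides by k: k^(1−α) = s / (n + δ).
k^0.51 = 0.22 / (0.014 + 0.074) = 0.22 / 0.088 = 2.5000
k* = 2.5000^(1/0.51) ≈ 6.0294

k* = 6.029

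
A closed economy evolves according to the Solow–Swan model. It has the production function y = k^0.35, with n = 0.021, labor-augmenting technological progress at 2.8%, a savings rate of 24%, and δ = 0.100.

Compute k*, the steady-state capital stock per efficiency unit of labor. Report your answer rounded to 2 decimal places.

k* = 2.08

Steady state requires s·f(k) = (n + g + δ)·k, i.e. s·k^α = (n + g + δ)·k.
Rearranging, k^(1−α) = s / (n + g + δ).
k^0.65 = 0.24 / (0.021 + 0.028 + 0.100) = 0.24 / 0.149 = 1.6107
k* = 1.6107^(1/0.65) ≈ 2.0820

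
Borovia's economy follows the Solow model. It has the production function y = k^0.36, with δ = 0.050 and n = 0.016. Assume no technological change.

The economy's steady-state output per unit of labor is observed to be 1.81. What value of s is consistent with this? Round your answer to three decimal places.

At the steady state, Δk = 0, so s·k^α = (n + δ)·k.
Since y* = [s/(n + δ)]^(α/(1−α)), we have s/(n + δ) = (y*)^((1−α)/α) = 1.81^1.7778 = 2.8714.
Therefore s = 2.8714 × (n + δ) = 2.8714 × 0.066 = 0.1895.

s ≈ 0.190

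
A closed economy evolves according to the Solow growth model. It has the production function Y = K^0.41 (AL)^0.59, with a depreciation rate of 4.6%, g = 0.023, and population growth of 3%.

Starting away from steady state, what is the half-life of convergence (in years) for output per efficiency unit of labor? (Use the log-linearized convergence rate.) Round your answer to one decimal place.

Near the steady state the convergence rate is λ = (1 − α)(n + g + δ).
λ = (1 − 0.41) × 0.099 = 0.59 × 0.099 = 0.05841
Half-life = ln 2 / λ = 0.6931 / 0.05841 ≈ 11.87 years

t_½ ≈ 11.9 years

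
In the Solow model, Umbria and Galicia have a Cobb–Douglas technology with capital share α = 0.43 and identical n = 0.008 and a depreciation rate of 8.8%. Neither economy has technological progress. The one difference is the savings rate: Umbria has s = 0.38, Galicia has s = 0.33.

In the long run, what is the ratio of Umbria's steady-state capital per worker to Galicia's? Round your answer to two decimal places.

Steady-state k* = [s/(n + δ)]^(1/(1−α)), so the ratio is [ (s_U/(n + δ)_U) / (s_G/(n + δ)_G) ]^1.7544.
s_U/(n + δ)_U = 0.38/0.096 = 3.9583; s_G/(n + δ)_G = 0.33/0.096 = 3.4375.
Ratio = (3.9583/3.4375)^1.7544 = 1.1515^1.7544 ≈ 1.2808

k*_U / k*_G ≈ 1.28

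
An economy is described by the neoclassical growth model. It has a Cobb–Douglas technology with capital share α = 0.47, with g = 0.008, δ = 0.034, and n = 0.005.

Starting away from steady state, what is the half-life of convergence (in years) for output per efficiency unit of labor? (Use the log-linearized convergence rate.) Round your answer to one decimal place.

Near the steady state the convergence rate is λ = (1 − α)(n + g + δ).
λ = (1 − 0.47) × 0.047 = 0.53 × 0.047 = 0.02491
Half-life = ln 2 / λ = 0.6931 / 0.02491 ≈ 27.82 years

half-life ≈ 27.8 years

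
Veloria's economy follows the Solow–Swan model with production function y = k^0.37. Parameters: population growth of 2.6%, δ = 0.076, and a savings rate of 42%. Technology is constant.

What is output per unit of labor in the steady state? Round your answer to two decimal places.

At the steady state, Δk = 0, so s·k^α = (n + δ)·k.
Rearranging, k^(1−α) = s / (n + δ).
k^0.63 = 0.42 / (0.026 + 0.076) = 0.42 / 0.102 = 4.1176
k* = 4.1176^(1/0.63) ≈ 9.4542
y* = (k*)^α = 9.4542^0.37 ≈ 2.2960

y* ≈ 2.30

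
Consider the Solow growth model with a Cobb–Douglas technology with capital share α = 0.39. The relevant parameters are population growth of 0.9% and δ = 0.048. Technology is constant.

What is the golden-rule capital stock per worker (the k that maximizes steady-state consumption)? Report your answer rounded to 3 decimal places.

The golden rule sets f'(k) = n + δ, i.e. α·k^(α−1) = n + δ.
So k^(1−α) = α / (n + δ) = 0.39 / 0.057 = 6.8421.
k_gold = 6.8421^(1/0.61) ≈ 23.3972

k_gold ≈ 23.397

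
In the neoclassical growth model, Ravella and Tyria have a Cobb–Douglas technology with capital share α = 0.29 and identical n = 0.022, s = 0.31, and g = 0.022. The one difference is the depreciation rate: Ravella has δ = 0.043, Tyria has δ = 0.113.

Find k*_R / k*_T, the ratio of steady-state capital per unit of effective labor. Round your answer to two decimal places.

Steady-state k* = [s/(n + g + δ)]^(1/(1−α)), so the ratio is [ (s_R/(n + g + δ)_R) / (s_T/(n + g + δ)_T) ]^1.4085.
s_R/(n + g + δ)_R = 0.31/0.087 = 3.5632; s_T/(n + g + δ)_T = 0.31/0.157 = 1.9745.
Ratio = (3.5632/1.9745)^1.4085 = 1.8046^1.4085 ≈ 2.2967

k*_R / k*_T ≈ 2.30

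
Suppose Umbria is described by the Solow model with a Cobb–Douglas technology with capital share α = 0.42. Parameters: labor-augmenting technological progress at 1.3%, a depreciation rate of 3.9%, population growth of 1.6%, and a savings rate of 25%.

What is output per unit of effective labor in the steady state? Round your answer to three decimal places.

In steady state, investment equals break-even investment: s·k^α = (n + g + δ)·k.
Dividing both sides by k: k^(1−α) = s / (n + g + δ).
k^0.58 = 0.25 / (0.016 + 0.013 + 0.039) = 0.25 / 0.068 = 3.6765
k* = 3.6765^(1/0.58) ≈ 9.4382
y* = (k*)^α = 9.4382^0.42 ≈ 2.5672

y* ≈ 2.567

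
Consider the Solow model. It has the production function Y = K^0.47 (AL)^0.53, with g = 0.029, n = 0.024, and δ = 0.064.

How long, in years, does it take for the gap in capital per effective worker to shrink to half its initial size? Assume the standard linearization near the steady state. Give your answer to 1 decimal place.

t_½ ≈ 11.2 years

Near the steady state the convergence rate is λ = (1 − α)(n + g + δ).
λ = (1 − 0.47) × 0.117 = 0.53 × 0.117 = 0.06201
Half-life = ln 2 / λ = 0.6931 / 0.06201 ≈ 11.18 years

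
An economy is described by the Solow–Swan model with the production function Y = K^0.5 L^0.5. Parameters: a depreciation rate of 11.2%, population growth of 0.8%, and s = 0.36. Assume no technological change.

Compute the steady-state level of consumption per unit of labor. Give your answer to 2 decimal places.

Steady state requires s·f(k) = (n + δ)·k, i.e. s·k^α = (n + δ)·k.
Dividing both sides by k: k^(1−α) = s / (n + δ).
k^0.5 = 0.36 / (0.008 + 0.112) = 0.36 / 0.120 = 3.0000
k* = 3.0000^(1/0.5) ≈ 9.0000
y* = (k*)^α = 9.0000^0.5 ≈ 3.0000
c* = (1 − s)·y* = (1 − 0.36) × 3.0000 ≈ 1.9200

c* = 1.92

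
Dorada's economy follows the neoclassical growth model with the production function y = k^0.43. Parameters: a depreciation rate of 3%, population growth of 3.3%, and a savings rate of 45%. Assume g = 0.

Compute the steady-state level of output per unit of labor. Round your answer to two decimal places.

y* = 4.41

In steady state, investment equals break-even investment: s·k^α = (n + δ)·k.
Dividing both sides by k: k^(1−α) = s / (n + δ).
k^0.57 = 0.45 / (0.033 + 0.030) = 0.45 / 0.063 = 7.1429
k* = 7.1429^(1/0.57) ≈ 31.4793
y* = (k*)^α = 31.4793^0.43 ≈ 4.4071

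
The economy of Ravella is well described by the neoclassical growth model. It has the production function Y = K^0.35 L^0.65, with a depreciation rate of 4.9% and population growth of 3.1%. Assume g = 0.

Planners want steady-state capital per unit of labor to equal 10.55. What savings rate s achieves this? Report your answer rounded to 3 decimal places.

In steady state, investment equals break-even investment: s·k^α = (n + δ)·k.
So s / (n + δ) = (k*)^(1−α) = 10.55^0.65 = 4.6250.
Therefore s = 4.6250 × (n + δ) = 4.6250 × 0.080 = 0.3700.

s ≈ 0.370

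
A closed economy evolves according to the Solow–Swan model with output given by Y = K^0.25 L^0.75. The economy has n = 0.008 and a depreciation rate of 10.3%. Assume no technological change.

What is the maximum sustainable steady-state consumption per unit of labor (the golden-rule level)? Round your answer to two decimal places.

c_gold ≈ 0.98

At the golden rule, f'(k) = n + δ, so α·k^(α−1) = n + δ and k_gold = (α/(n + δ))^(1/(1−α)).
k_gold = (0.25/0.111)^(1/0.75) = 2.2523^1.3333 ≈ 2.9523
c_gold = f(k_gold) − (n + δ)·k_gold = 1.3108 − 0.111×2.9523 ≈ 0.9831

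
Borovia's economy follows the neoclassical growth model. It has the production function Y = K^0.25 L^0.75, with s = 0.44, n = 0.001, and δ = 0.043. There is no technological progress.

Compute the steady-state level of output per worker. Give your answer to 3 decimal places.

y* = 2.154

Steady state requires s·f(k) = (n + δ)·k, i.e. s·k^α = (n + δ)·k.
Dividing both sides by k: k^(1−α) = s / (n + δ).
k^0.75 = 0.44 / (0.001 + 0.043) = 0.44 / 0.044 = 10.0000
k* = 10.0000^(1/0.75) ≈ 21.5443
y* = (k*)^α = 21.5443^0.25 ≈ 2.1544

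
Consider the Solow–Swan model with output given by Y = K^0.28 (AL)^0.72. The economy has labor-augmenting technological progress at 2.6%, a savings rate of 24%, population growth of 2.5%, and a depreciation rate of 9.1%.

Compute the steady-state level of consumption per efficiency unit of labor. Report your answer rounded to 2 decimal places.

At the steady state, Δk = 0, so s·k^α = (n + g + δ)·k.
Rearranging, k^(1−α) = s / (n + g + δ).
k^0.72 = 0.24 / (0.025 + 0.026 + 0.091) = 0.24 / 0.142 = 1.6901
k* = 1.6901^(1/0.72) ≈ 2.0727
y* = (k*)^α = 2.0727^0.28 ≈ 1.2264
c* = (1 − s)·y* = (1 − 0.24) × 1.2264 ≈ 0.9321

c* ≈ 0.93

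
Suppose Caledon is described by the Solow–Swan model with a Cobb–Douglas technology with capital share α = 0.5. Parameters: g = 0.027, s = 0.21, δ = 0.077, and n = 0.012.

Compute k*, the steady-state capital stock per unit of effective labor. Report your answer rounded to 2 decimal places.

k* = 3.28

At the steady state, Δk = 0, so s·k^α = (n + g + δ)·k.
Rearranging, k^(1−α) = s / (n + g + δ).
k^0.5 = 0.21 / (0.012 + 0.027 + 0.077) = 0.21 / 0.116 = 1.8103
k* = 1.8103^(1/0.5) ≈ 3.2772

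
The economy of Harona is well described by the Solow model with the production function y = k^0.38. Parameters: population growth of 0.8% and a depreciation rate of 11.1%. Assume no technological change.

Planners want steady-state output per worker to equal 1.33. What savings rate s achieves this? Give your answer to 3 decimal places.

At the steady state, Δk = 0, so s·k^α = (n + δ)·k.
Since y* = [s/(n + δ)]^(α/(1−α)), we have s/(n + δ) = (y*)^((1−α)/α) = 1.33^1.6316 = 1.5925.
Therefore s = 1.5925 × (n + δ) = 1.5925 × 0.119 = 0.1895.

s ≈ 0.190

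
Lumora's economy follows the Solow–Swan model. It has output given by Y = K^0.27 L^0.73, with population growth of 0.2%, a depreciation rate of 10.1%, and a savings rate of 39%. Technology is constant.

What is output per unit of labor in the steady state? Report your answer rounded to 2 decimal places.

y* = 1.64

Steady state requires s·f(k) = (n + δ)·k, i.e. s·k^α = (n + δ)·k.
Rearranging, k^(1−α) = s / (n + δ).
k^0.73 = 0.39 / (0.002 + 0.101) = 0.39 / 0.103 = 3.7864
k* = 3.7864^(1/0.73) ≈ 6.1957
y* = (k*)^α = 6.1957^0.27 ≈ 1.6363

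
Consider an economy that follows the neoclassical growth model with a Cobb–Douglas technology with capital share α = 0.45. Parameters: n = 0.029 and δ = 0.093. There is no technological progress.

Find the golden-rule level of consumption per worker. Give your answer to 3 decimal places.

c_gold ≈ 1.600

At the golden rule, f'(k) = n + δ, so α·k^(α−1) = n + δ and k_gold = (α/(n + δ))^(1/(1−α)).
k_gold = (0.45/0.122)^(1/0.55) = 3.6885^1.8182 ≈ 10.7312
c_gold = f(k_gold) − (n + δ)·k_gold = 2.9093 − 0.122×10.7312 ≈ 1.6001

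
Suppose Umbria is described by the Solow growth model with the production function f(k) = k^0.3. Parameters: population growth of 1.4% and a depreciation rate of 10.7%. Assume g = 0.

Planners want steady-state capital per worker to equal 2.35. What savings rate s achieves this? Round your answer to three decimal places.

s ≈ 0.220

Steady state requires s·f(k) = (n + δ)·k, i.e. s·k^α = (n + δ)·k.
So s / (n + δ) = (k*)^(1−α) = 2.35^0.7 = 1.8186.
Therefore s = 1.8186 × (n + δ) = 1.8186 × 0.121 = 0.2201.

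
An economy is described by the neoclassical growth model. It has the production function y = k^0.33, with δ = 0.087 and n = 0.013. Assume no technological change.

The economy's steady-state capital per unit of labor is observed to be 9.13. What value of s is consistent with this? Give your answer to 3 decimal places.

At the steady state, Δk = 0, so s·k^α = (n + δ)·k.
So s / (n + δ) = (k*)^(1−α) = 9.13^0.67 = 4.4006.
Therefore s = 4.4006 × (n + δ) = 4.4006 × 0.100 = 0.4401.

s ≈ 0.440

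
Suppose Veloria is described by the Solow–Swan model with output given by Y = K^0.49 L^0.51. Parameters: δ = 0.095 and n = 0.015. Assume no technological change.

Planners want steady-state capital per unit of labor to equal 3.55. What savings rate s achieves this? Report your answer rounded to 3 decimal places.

s ≈ 0.210

In steady state, investment equals break-even investment: s·k^α = (n + δ)·k.
So s / (n + δ) = (k*)^(1−α) = 3.55^0.51 = 1.9082.
Therefore s = 1.9082 × (n + δ) = 1.9082 × 0.110 = 0.2099.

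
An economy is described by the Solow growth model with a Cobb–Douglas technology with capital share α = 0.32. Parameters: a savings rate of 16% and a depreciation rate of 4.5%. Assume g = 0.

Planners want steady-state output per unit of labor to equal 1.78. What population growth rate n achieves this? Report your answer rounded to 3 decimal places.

Steady state requires s·f(k) = (n + δ)·k, i.e. s·k^α = (n + δ)·k.
Since y* = [s/(n + δ)]^(α/(1−α)), we have s/(n + δ) = (y*)^((1−α)/α) = 1.78^2.125 = 3.4052.
Therefore n + δ = s / 3.4052 = 0.16 / 3.4052 = 0.0470, so n = 0.0470 − 0.045 = 0.0020.

n ≈ 0.002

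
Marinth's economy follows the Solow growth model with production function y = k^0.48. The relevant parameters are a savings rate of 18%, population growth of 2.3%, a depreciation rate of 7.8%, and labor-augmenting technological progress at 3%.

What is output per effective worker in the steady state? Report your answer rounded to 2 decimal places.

y* = 1.34

At the steady state, Δk = 0, so s·k^α = (n + g + δ)·k.
Dividing both sides by k: k^(1−α) = s / (n + g + δ).
k^0.52 = 0.18 / (0.023 + 0.030 + 0.078) = 0.18 / 0.131 = 1.3740
k* = 1.3740^(1/0.52) ≈ 1.8423
y* = (k*)^α = 1.8423^0.48 ≈ 1.3408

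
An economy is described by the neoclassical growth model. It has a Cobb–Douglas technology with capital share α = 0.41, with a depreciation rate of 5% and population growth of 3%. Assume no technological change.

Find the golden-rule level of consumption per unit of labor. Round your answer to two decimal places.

c_gold ≈ 1.84

At the golden rule, f'(k) = n + δ, so α·k^(α−1) = n + δ and k_gold = (α/(n + δ))^(1/(1−α)).
k_gold = (0.41/0.080)^(1/0.59) = 5.1250^1.6949 ≈ 15.9537
c_gold = f(k_gold) − (n + δ)·k_gold = 3.1130 − 0.080×15.9537 ≈ 1.8367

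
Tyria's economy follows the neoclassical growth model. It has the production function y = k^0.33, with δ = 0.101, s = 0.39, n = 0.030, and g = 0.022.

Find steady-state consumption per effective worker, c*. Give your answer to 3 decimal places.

c* = 0.967

In steady state, investment equals break-even investment: s·k^α = (n + g + δ)·k.
Rearranging, k^(1−α) = s / (n + g + δ).
k^0.67 = 0.39 / (0.030 + 0.022 + 0.101) = 0.39 / 0.153 = 2.5490
k* = 2.5490^(1/0.67) ≈ 4.0413
y* = (k*)^α = 4.0413^0.33 ≈ 1.5854
c* = (1 − s)·y* = (1 − 0.39) × 1.5854 ≈ 0.9671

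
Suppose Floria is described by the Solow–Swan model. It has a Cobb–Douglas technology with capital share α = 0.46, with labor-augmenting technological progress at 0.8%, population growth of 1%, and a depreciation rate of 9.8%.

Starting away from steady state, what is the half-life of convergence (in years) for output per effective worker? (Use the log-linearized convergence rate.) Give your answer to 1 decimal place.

about 11.1 years

Near the steady state the convergence rate is λ = (1 − α)(n + g + δ).
λ = (1 − 0.46) × 0.116 = 0.54 × 0.116 = 0.06264
Half-life = ln 2 / λ = 0.6931 / 0.06264 ≈ 11.06 years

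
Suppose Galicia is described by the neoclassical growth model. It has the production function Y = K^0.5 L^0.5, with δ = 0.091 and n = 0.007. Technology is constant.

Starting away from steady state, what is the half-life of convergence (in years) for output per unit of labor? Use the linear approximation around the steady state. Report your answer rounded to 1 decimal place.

t_½ ≈ 14.1 years

Near the steady state the convergence rate is λ = (1 − α)(n + δ).
λ = (1 − 0.5) × 0.098 = 0.5 × 0.098 = 0.0490
Half-life = ln 2 / λ = 0.6931 / 0.0490 ≈ 14.14 years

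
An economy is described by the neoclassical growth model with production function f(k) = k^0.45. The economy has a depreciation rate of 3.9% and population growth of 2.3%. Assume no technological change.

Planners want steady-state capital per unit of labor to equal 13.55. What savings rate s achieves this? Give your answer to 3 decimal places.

s ≈ 0.260

In steady state, investment equals break-even investment: s·k^α = (n + δ)·k.
So s / (n + δ) = (k*)^(1−α) = 13.55^0.55 = 4.1934.
Therefore s = 4.1934 × (n + δ) = 4.1934 × 0.062 = 0.2600.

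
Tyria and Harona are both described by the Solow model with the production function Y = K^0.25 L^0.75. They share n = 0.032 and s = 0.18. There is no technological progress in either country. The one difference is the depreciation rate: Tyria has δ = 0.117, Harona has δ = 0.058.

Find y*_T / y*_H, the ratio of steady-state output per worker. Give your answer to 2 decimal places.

Steady-state y* = [s/(n + δ)]^(α/(1−α)), so the ratio is [ (s_T/(n + δ)_T) / (s_H/(n + δ)_H) ]^0.3333.
s_T/(n + δ)_T = 0.18/0.149 = 1.2081; s_H/(n + δ)_H = 0.18/0.090 = 2.0000.
Ratio = (1.2081/2.0000)^0.3333 = 0.6041^0.3333 ≈ 0.8454

ratio ≈ 0.85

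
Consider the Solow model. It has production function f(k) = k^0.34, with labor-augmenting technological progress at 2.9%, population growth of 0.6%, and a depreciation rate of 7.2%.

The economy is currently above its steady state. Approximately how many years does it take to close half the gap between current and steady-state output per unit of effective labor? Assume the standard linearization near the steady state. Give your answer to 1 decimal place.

Near the steady state the convergence rate is λ = (1 − α)(n + g + δ).
λ = (1 − 0.34) × 0.107 = 0.66 × 0.107 = 0.07062
Half-life = ln 2 / λ = 0.6931 / 0.07062 ≈ 9.81 years

half-life ≈ 9.8 years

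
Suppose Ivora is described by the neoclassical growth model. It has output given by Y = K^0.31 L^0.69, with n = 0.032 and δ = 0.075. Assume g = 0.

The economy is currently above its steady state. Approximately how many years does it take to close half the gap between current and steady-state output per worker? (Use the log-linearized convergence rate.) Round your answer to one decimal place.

Near the steady state the convergence rate is λ = (1 − α)(n + δ).
λ = (1 − 0.31) × 0.107 = 0.69 × 0.107 = 0.07383
Half-life = ln 2 / λ = 0.6931 / 0.07383 ≈ 9.39 years

t_½ ≈ 9.4 years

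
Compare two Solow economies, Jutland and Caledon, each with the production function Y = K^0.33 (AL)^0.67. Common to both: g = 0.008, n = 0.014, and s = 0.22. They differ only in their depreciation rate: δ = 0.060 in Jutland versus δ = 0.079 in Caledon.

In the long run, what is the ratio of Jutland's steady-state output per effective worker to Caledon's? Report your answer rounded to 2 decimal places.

y*_J / y*_C ≈ 1.11

Steady-state y* = [s/(n + g + δ)]^(α/(1−α)), so the ratio is [ (s_J/(n + g + δ)_J) / (s_C/(n + g + δ)_C) ]^0.4925.
s_J/(n + g + δ)_J = 0.22/0.082 = 2.6829; s_C/(n + g + δ)_C = 0.22/0.101 = 2.1782.
Ratio = (2.6829/2.1782)^0.4925 = 1.2317^0.4925 ≈ 1.1081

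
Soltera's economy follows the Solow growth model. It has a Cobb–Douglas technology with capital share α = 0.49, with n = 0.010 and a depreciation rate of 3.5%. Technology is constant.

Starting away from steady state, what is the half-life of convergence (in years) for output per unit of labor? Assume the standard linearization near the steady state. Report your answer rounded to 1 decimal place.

about 30.2 years

Near the steady state the convergence rate is λ = (1 − α)(n + δ).
λ = (1 − 0.49) × 0.045 = 0.51 × 0.045 = 0.02295
Half-life = ln 2 / λ = 0.6931 / 0.02295 ≈ 30.20 years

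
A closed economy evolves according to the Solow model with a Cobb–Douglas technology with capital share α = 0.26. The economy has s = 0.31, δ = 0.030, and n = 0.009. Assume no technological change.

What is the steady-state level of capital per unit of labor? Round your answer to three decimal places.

k* ≈ 16.467

In steady state, investment equals break-even investment: s·k^α = (n + δ)·k.
Dividing both sides by k: k^(1−α) = s / (n + δ).
k^0.74 = 0.31 / (0.009 + 0.030) = 0.31 / 0.039 = 7.9487
k* = 7.9487^(1/0.74) ≈ 16.4671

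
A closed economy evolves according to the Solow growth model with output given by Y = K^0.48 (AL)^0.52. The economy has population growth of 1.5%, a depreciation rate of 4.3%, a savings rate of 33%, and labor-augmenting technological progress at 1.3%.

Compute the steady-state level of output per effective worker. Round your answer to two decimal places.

y* = 4.13

At the steady state, Δk = 0, so s·k^α = (n + g + δ)·k.
Dividing both sides by k: k^(1−α) = s / (n + g + δ).
k^0.52 = 0.33 / (0.015 + 0.013 + 0.043) = 0.33 / 0.071 = 4.6479
k* = 4.6479^(1/0.52) ≈ 19.1949
y* = (k*)^α = 19.1949^0.48 ≈ 4.1298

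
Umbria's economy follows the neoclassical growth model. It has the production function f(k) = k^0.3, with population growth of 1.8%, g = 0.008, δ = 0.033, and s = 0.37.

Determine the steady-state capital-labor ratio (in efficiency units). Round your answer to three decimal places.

k* = 13.774

At the steady state, Δk = 0, so s·k^α = (n + g + δ)·k.
Dividing both sides by k: k^(1−α) = s / (n + g + δ).
k^0.7 = 0.37 / (0.018 + 0.008 + 0.033) = 0.37 / 0.059 = 6.2712
k* = 6.2712^(1/0.7) ≈ 13.7744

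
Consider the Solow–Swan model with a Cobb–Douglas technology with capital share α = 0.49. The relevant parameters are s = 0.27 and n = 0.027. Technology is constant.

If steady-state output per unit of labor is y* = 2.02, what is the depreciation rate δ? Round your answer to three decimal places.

In steady state, investment equals break-even investment: s·k^α = (n + δ)·k.
Since y* = [s/(n + δ)]^(α/(1−α)), we have s/(n + δ) = (y*)^((1−α)/α) = 2.02^1.0408 = 2.0788.
Therefore n + δ = s / 2.0788 = 0.27 / 2.0788 = 0.1299, so δ = 0.1299 − 0.027 = 0.1029.

δ ≈ 0.103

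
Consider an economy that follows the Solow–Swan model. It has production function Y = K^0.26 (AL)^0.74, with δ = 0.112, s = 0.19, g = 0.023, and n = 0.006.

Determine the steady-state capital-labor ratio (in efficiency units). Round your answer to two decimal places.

Steady state requires s·f(k) = (n + g + δ)·k, i.e. s·k^α = (n + g + δ)·k.
Rearranging, k^(1−α) = s / (n + g + δ).
k^0.74 = 0.19 / (0.006 + 0.023 + 0.112) = 0.19 / 0.141 = 1.3475
k* = 1.3475^(1/0.74) ≈ 1.4964

k* = 1.50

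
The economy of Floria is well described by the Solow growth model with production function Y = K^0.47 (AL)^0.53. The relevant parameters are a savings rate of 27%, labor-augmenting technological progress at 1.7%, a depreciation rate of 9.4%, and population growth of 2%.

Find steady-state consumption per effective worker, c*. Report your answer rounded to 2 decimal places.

c* = 1.39

Steady state requires s·f(k) = (n + g + δ)·k, i.e. s·k^α = (n + g + δ)·k.
Dividing both sides by k: k^(1−α) = s / (n + g + δ).
k^0.53 = 0.27 / (0.020 + 0.017 + 0.094) = 0.27 / 0.131 = 2.0611
k* = 2.0611^(1/0.53) ≈ 3.9142
y* = (k*)^α = 3.9142^0.47 ≈ 1.8991
c* = (1 − s)·y* = (1 − 0.27) × 1.8991 ≈ 1.3863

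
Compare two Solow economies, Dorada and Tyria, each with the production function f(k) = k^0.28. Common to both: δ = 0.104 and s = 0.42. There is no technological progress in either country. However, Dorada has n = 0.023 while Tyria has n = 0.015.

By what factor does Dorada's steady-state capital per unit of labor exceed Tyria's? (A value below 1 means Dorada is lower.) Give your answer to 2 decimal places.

k*_D / k*_T ≈ 0.91

Steady-state k* = [s/(n + δ)]^(1/(1−α)), so the ratio is [ (s_D/(n + δ)_D) / (s_T/(n + δ)_T) ]^1.3889.
s_D/(n + δ)_D = 0.42/0.127 = 3.3071; s_T/(n + δ)_T = 0.42/0.119 = 3.5294.
Ratio = (3.3071/3.5294)^1.3889 = 0.9370^1.3889 ≈ 0.9136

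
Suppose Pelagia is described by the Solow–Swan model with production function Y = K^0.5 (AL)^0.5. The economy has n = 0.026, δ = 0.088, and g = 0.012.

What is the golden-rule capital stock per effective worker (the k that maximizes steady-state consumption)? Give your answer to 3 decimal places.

k_gold ≈ 15.747

The golden rule sets f'(k) = n + g + δ, i.e. α·k^(α−1) = n + g + δ.
So k^(1−α) = α / (n + g + δ) = 0.5 / 0.126 = 3.9683.
k_gold = 3.9683^(1/0.5) ≈ 15.7474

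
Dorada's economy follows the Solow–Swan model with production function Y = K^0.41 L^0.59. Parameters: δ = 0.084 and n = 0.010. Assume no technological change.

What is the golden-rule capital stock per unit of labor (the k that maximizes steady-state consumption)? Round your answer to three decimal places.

k_gold ≈ 12.138

The golden rule sets f'(k) = n + δ, i.e. α·k^(α−1) = n + δ.
So k^(1−α) = α / (n + δ) = 0.41 / 0.094 = 4.3617.
k_gold = 4.3617^(1/0.59) ≈ 12.1384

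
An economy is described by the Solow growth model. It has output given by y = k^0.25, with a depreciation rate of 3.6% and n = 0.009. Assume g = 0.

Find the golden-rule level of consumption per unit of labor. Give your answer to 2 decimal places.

At the golden rule, f'(k) = n + δ, so α·k^(α−1) = n + δ and k_gold = (α/(n + δ))^(1/(1−α)).
k_gold = (0.25/0.045)^(1/0.75) = 5.5556^1.3333 ≈ 9.8390
c_gold = f(k_gold) − (n + δ)·k_gold = 1.7711 − 0.045×9.8390 ≈ 1.3283

c_gold ≈ 1.33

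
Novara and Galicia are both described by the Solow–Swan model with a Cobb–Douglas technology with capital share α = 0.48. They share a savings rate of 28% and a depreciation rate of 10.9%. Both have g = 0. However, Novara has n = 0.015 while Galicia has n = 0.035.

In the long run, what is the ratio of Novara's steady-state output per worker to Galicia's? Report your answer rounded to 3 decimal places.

Steady-state y* = [s/(n + δ)]^(α/(1−α)), so the ratio is [ (s_N/(n + δ)_N) / (s_G/(n + δ)_G) ]^0.9231.
s_N/(n + δ)_N = 0.28/0.124 = 2.2581; s_G/(n + δ)_G = 0.28/0.144 = 1.9444.
Ratio = (2.2581/1.9444)^0.9231 = 1.1613^0.9231 ≈ 1.1480

y*_N / y*_G ≈ 1.148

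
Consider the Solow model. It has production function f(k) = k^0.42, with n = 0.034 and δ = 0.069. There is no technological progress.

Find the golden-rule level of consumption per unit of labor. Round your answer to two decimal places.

c_gold ≈ 1.60

At the golden rule, f'(k) = n + δ, so α·k^(α−1) = n + δ and k_gold = (α/(n + δ))^(1/(1−α)).
k_gold = (0.42/0.103)^(1/0.58) = 4.0777^1.7241 ≈ 11.2828
c_gold = f(k_gold) − (n + δ)·k_gold = 2.7670 − 0.103×11.2828 ≈ 1.6049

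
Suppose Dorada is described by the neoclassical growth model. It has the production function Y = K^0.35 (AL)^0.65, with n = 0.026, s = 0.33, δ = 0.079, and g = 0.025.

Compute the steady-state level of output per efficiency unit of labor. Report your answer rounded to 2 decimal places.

Steady state requires s·f(k) = (n + g + δ)·k, i.e. s·k^α = (n + g + δ)·k.
Dividing both sides by k: k^(1−α) = s / (n + g + δ).
k^0.65 = 0.33 / (0.026 + 0.025 + 0.079) = 0.33 / 0.130 = 2.5385
k* = 2.5385^(1/0.65) ≈ 4.1920
y* = (k*)^α = 4.1920^0.35 ≈ 1.6514

y* = 1.65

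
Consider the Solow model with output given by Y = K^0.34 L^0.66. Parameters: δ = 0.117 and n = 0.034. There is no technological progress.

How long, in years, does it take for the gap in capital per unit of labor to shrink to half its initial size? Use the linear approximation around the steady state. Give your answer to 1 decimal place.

about 7.0 years

Near the steady state the convergence rate is λ = (1 − α)(n + δ).
λ = (1 − 0.34) × 0.151 = 0.66 × 0.151 = 0.09966
Half-life = ln 2 / λ = 0.6931 / 0.09966 ≈ 6.95 years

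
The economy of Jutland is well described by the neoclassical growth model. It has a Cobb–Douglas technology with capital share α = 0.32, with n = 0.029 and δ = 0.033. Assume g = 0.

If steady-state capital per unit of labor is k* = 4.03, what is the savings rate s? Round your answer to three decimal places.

s ≈ 0.160

Steady state requires s·f(k) = (n + δ)·k, i.e. s·k^α = (n + δ)·k.
So s / (n + δ) = (k*)^(1−α) = 4.03^0.68 = 2.5799.
Therefore s = 2.5799 × (n + δ) = 2.5799 × 0.062 = 0.1600.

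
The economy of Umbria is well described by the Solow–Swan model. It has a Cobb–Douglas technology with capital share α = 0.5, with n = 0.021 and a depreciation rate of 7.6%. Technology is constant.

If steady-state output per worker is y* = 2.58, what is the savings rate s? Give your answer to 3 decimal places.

s ≈ 0.250

At the steady state, Δk = 0, so s·k^α = (n + δ)·k.
Since y* = [s/(n + δ)]^(α/(1−α)), we have s/(n + δ) = (y*)^((1−α)/α) = 2.58^1 = 2.5800.
Therefore s = 2.5800 × (n + δ) = 2.5800 × 0.097 = 0.2503.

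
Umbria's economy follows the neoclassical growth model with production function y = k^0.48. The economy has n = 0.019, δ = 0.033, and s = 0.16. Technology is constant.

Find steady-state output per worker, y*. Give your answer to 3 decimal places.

At the steady state, Δk = 0, so s·k^α = (n + δ)·k.
Dividing both sides by k: k^(1−α) = s / (n + δ).
k^0.52 = 0.16 / (0.019 + 0.033) = 0.16 / 0.052 = 3.0769
k* = 3.0769^(1/0.52) ≈ 8.6832
y* = (k*)^α = 8.6832^0.48 ≈ 2.8221

y* ≈ 2.822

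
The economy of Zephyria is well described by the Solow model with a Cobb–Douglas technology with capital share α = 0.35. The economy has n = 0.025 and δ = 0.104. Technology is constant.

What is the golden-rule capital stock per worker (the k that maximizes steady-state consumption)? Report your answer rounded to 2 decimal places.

The golden rule sets f'(k) = n + δ, i.e. α·k^(α−1) = n + δ.
So k^(1−α) = α / (n + δ) = 0.35 / 0.129 = 2.7132.
k_gold = 2.7132^(1/0.65) ≈ 4.6440

k_gold ≈ 4.64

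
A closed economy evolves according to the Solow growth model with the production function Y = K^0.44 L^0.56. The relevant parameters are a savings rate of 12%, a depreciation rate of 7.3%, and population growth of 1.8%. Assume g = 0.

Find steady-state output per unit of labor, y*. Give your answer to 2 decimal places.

At the steady state, Δk = 0, so s·k^α = (n + δ)·k.
Dividing both sides by k: k^(1−α) = s / (n + δ).
k^0.56 = 0.12 / (0.018 + 0.073) = 0.12 / 0.091 = 1.3187
k* = 1.3187^(1/0.56) ≈ 1.6389
y* = (k*)^α = 1.6389^0.44 ≈ 1.2428

y* = 1.24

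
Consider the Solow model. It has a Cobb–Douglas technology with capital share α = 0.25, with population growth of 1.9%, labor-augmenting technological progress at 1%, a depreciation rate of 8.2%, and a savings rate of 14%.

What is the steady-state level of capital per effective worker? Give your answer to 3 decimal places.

At the steady state, Δk = 0, so s·k^α = (n + g + δ)·k.
Dividing both sides by k: k^(1−α) = s / (n + g + δ).
k^0.75 = 0.14 / (0.019 + 0.010 + 0.082) = 0.14 / 0.111 = 1.2613
k* = 1.2613^(1/0.75) ≈ 1.3628

k* ≈ 1.363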